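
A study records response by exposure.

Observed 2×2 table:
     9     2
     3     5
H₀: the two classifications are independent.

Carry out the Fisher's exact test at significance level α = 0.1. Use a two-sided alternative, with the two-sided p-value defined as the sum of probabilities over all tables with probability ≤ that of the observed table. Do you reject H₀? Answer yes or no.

reject H₀: yes

Margins: r₁=11, r₂=8, c₁=12, c₂=7, n=19
p_obs = C(11,9)·C(8,3)/C(19,12); sum pmf over tables with pmf ≤ p_obs
p-value (two-sided) = 0.07395
At α=0.1: p < α → reject H₀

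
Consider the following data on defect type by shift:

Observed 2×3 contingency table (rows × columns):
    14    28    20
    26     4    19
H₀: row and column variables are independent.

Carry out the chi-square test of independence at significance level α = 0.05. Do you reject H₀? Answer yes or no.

Row totals [62, 49], col totals [40, 32, 39], n=111
χ² = (14−22.34)²/22.34 + (28−17.87)²/17.87 + (20−21.78)²/21.78 + (26−17.66)²/17.66 + (4−14.13)²/14.13 + (19−17.22)²/17.22 = 20.3827
df = 2
p-value (upper-tail) = 0.00004
At α=0.05: p < α → reject H₀

reject H₀: yes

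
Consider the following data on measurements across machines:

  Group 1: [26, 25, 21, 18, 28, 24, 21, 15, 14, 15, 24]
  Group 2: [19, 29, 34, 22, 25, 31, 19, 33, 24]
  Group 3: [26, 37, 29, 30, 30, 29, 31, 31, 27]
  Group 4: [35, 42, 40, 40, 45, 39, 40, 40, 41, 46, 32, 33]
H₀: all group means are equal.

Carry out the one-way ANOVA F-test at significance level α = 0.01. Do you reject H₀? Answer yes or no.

reject H₀: yes

Group means [21.00, 26.22, 30.00, 39.42], grand mean 29.512
SSB = Σnᵢ(x̄ᵢ−x̄)² = 2073.772; SSW = ΣΣ(x−x̄ᵢ)² = 782.472
MSB = 2073.772/3 = 691.2572; MSW = 782.472/37 = 21.1479
F = MSB/MSW = 32.6868
df = (3, 37)
p-value (upper-tail) = 0.00000
At α=0.01: p < α → reject H₀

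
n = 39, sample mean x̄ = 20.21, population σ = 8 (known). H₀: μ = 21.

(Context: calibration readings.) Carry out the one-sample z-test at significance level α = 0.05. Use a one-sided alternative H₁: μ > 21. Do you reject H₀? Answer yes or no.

reject H₀: no

SE = σ/√n = 8/√39 = 1.2810
z = (x̄−μ₀)/SE = (20.21−21)/1.2810 = -0.6167
p-value (one-sided, H₁ greater) = 0.73128
At α=0.05: p ≥ α → fail to reject H₀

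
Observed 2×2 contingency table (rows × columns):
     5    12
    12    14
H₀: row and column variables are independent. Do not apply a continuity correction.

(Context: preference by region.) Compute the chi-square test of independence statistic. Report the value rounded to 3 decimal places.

Row totals [17, 26], col totals [17, 26], n=43
χ² = (5−6.72)²/6.72 + (12−10.28)²/10.28 + (12−10.28)²/10.28 + (14−15.72)²/15.72 = 1.2053
df = 1

test statistic = 1.205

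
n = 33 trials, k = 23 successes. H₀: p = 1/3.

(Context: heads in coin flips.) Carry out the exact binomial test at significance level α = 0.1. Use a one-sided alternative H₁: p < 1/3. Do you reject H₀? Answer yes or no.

reject H₀: no

Exact binomial: n=33, k=23, p₀=1/3=0.3333
P(X≤23) from Σ C(n,i)·p₀^i·(1−p₀)^(n−i)
p-value (one-sided, H₁ less) = 1.00000
At α=0.1: p ≥ α → fail to reject H₀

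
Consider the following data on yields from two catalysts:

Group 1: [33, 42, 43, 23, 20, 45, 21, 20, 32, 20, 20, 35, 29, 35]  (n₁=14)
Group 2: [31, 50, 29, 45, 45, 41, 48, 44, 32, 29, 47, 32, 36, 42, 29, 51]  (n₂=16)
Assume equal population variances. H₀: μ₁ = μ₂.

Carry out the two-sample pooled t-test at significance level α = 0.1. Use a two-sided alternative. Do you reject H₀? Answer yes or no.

x̄₁=29.857, s₁=9.330, n₁=14
x̄₂=39.438, s₂=8.116, n₂=16
s_p² = [13·9.330² + 15·8.116²]/28 = 75.7018
SE = √(s_p²·(1/14+1/16)) = 3.1841
t = (29.857−39.438)/3.1841 = -3.0088
df = 28
p-value (two-sided) = 0.00550
At α=0.1: p < α → reject H₀

reject H₀: yes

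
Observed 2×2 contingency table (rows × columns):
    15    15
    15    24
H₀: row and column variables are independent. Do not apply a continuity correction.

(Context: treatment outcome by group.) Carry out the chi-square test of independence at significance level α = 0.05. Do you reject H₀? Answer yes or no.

reject H₀: no

Row totals [30, 39], col totals [30, 39], n=69
χ² = (15−13.04)²/13.04 + (15−16.96)²/16.96 + (15−16.96)²/16.96 + (24−22.04)²/22.04 = 0.9186
df = 1
p-value (upper-tail) = 0.33783
At α=0.05: p ≥ α → fail to reject H₀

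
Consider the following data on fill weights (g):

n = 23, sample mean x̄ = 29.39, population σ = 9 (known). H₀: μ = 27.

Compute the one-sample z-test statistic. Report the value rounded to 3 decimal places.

test statistic = 1.274

SE = σ/√n = 9/√23 = 1.8766
z = (x̄−μ₀)/SE = (29.39−27)/1.8766 = 1.2736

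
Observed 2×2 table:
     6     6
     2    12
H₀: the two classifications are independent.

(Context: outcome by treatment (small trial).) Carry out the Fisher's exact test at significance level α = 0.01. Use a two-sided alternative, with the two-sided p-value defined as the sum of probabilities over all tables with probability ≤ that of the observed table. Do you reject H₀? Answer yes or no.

reject H₀: no

Margins: r₁=12, r₂=14, c₁=8, c₂=18, n=26
p_obs = C(12,6)·C(14,2)/C(26,8); sum pmf over tables with pmf ≤ p_obs
p-value (two-sided) = 0.08952
At α=0.01: p ≥ α → fail to reject H₀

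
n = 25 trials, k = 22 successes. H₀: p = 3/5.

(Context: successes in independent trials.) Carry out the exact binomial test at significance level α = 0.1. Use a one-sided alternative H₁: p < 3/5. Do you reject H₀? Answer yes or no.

Exact binomial: n=25, k=22, p₀=3/5=0.6000
P(X≤22) from Σ C(n,i)·p₀^i·(1−p₀)^(n−i)
p-value (one-sided, H₁ less) = 0.99957
At α=0.1: p ≥ α → fail to reject H₀

reject H₀: no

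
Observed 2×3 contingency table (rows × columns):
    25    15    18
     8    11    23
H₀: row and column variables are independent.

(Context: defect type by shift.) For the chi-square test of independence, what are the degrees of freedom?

degrees of freedom = 2

df = (r−1)(c−1) = (2−1)·(3−1) = 2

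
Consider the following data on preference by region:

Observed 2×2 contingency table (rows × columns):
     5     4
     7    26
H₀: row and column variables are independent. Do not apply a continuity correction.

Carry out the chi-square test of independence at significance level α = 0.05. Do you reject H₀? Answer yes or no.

Row totals [9, 33], col totals [12, 30], n=42
χ² = (5−2.57)²/2.57 + (4−6.43)²/6.43 + (7−9.43)²/9.43 + (26−23.57)²/23.57 = 4.0869
df = 1
p-value (upper-tail) = 0.04322
At α=0.05: p < α → reject H₀

reject H₀: yes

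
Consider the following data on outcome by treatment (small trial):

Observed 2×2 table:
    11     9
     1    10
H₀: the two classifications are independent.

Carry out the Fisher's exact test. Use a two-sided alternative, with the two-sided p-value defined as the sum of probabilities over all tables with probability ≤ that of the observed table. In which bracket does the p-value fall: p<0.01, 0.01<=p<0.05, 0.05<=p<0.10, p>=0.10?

p-value bracket: 0.01<=p<0.05

Margins: r₁=20, r₂=11, c₁=12, c₂=19, n=31
p_obs = C(20,11)·C(11,1)/C(31,12); sum pmf over tables with pmf ≤ p_obs
p-value (two-sided) = 0.02011
→ bracket: 0.01<=p<0.05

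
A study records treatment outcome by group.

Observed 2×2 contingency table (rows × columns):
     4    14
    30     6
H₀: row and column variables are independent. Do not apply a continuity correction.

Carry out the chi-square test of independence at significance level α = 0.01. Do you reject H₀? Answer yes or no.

Row totals [18, 36], col totals [34, 20], n=54
χ² = (4−11.33)²/11.33 + (14−6.67)²/6.67 + (30−22.67)²/22.67 + (6−13.33)²/13.33 = 19.2176
df = 1
p-value (upper-tail) = 0.00001
At α=0.01: p < α → reject H₀

reject H₀: yes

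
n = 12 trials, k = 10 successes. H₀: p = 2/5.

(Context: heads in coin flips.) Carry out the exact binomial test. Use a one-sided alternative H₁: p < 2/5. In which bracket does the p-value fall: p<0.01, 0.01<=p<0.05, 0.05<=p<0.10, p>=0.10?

p-value bracket: p>=0.10

Exact binomial: n=12, k=10, p₀=2/5=0.4000
P(X≤10) from Σ C(n,i)·p₀^i·(1−p₀)^(n−i)
p-value (one-sided, H₁ less) = 0.99968
→ bracket: p>=0.10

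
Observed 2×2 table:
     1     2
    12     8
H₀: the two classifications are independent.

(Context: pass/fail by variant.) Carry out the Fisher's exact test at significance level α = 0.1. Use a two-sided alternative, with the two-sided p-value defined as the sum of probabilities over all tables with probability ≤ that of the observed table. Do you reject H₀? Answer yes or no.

reject H₀: no

Margins: r₁=3, r₂=20, c₁=13, c₂=10, n=23
p_obs = C(3,1)·C(20,12)/C(23,13); sum pmf over tables with pmf ≤ p_obs
p-value (two-sided) = 0.55957
At α=0.1: p ≥ α → fail to reject H₀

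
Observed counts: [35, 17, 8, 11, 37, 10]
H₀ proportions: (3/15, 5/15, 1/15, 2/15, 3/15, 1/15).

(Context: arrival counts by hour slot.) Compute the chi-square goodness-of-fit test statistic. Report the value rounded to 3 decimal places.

test statistic = 27.801

n = 118; E_i = n·p_i = [23.60, 39.33, 7.87, 15.73, 23.60, 7.87]
χ² = (35−23.60)²/23.60 + (17−39.33)²/39.33 + (8−7.87)²/7.87 + (11−15.73)²/15.73 + (37−23.60)²/23.60 + (10−7.87)²/7.87 = 27.8008
df = 5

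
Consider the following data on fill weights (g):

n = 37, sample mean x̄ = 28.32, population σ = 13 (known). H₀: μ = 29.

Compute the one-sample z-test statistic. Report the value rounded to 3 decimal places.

SE = σ/√n = 13/√37 = 2.1372
z = (x̄−μ₀)/SE = (28.32−29)/2.1372 = -0.3182

test statistic = -0.318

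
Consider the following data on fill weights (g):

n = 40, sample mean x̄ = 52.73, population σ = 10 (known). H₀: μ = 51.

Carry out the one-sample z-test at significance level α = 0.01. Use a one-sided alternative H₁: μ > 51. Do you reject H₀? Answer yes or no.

SE = σ/√n = 10/√40 = 1.5811
z = (x̄−μ₀)/SE = (52.73−51)/1.5811 = 1.0941
p-value (one-sided, H₁ greater) = 0.13695
At α=0.01: p ≥ α → fail to reject H₀

reject H₀: no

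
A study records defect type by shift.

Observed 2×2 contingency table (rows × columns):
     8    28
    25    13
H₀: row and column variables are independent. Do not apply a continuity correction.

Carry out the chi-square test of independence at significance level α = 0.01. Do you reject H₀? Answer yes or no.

reject H₀: yes

Row totals [36, 38], col totals [33, 41], n=74
χ² = (8−16.05)²/16.05 + (28−19.95)²/19.95 + (25−16.95)²/16.95 + (13−21.05)²/21.05 = 14.2017
df = 1
p-value (upper-tail) = 0.00016
At α=0.01: p < α → reject H₀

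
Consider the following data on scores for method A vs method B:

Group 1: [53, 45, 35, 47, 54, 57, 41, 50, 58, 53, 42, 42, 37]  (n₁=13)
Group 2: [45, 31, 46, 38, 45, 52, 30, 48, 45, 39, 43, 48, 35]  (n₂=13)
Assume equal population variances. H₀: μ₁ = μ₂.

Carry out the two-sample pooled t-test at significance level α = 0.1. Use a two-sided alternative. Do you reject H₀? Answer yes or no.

x̄₁=47.231, s₁=7.552, n₁=13
x̄₂=41.923, s₂=6.800, n₂=13
s_p² = [12·7.552² + 12·6.800²]/24 = 51.6346
SE = √(s_p²·(1/13+1/13)) = 2.8185
t = (47.231−41.923)/2.8185 = 1.8832
df = 24
p-value (two-sided) = 0.07185
At α=0.1: p < α → reject H₀

reject H₀: yes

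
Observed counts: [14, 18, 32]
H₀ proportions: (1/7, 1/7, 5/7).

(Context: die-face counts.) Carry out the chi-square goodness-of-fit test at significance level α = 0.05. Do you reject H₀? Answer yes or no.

n = 64; E_i = n·p_i = [9.14, 9.14, 45.71]
χ² = (14−9.14)²/9.14 + (18−9.14)²/9.14 + (32−45.71)²/45.71 = 15.2750
df = 2
p-value (upper-tail) = 0.00048
At α=0.05: p < α → reject H₀

reject H₀: yes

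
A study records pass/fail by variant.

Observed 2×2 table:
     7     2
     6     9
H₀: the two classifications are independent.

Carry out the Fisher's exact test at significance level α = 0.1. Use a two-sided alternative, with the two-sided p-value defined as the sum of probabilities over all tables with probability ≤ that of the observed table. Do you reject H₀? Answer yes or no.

reject H₀: no

Margins: r₁=9, r₂=15, c₁=13, c₂=11, n=24
p_obs = C(9,7)·C(15,6)/C(24,13); sum pmf over tables with pmf ≤ p_obs
p-value (two-sided) = 0.10493
At α=0.1: p ≥ α → fail to reject H₀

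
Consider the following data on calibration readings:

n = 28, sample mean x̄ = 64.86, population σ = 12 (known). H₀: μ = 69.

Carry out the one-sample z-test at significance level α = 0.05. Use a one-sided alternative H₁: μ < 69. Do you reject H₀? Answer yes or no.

SE = σ/√n = 12/√28 = 2.2678
z = (x̄−μ₀)/SE = (64.86−69)/2.2678 = -1.8256
p-value (one-sided, H₁ less) = 0.03396
At α=0.05: p < α → reject H₀

reject H₀: yes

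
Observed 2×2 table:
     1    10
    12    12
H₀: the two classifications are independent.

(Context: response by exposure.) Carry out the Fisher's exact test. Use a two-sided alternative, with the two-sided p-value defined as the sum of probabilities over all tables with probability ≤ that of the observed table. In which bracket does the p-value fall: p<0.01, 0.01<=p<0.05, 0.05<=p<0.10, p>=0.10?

Margins: r₁=11, r₂=24, c₁=13, c₂=22, n=35
p_obs = C(11,1)·C(24,12)/C(35,13); sum pmf over tables with pmf ≤ p_obs
p-value (two-sided) = 0.02700
→ bracket: 0.01<=p<0.05

p-value bracket: 0.01<=p<0.05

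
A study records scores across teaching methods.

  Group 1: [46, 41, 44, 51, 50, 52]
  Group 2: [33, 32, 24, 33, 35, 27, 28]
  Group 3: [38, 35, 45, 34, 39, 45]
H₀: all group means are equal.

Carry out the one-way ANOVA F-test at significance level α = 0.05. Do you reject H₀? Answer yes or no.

Group means [47.33, 30.29, 39.33], grand mean 38.526
SSB = Σnᵢ(x̄ᵢ−x̄)² = 944.642; SSW = ΣΣ(x−x̄ᵢ)² = 304.095
MSB = 944.642/2 = 472.3208; MSW = 304.095/16 = 19.0060
F = MSB/MSW = 24.8512
df = (2, 16)
p-value (upper-tail) = 0.00001
At α=0.05: p < α → reject H₀

reject H₀: yes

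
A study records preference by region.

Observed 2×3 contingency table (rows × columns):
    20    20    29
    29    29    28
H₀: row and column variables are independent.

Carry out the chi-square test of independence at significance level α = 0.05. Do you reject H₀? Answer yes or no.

reject H₀: no

Row totals [69, 86], col totals [49, 49, 57], n=155
χ² = (20−21.81)²/21.81 + (20−21.81)²/21.81 + (29−25.37)²/25.37 + (29−27.19)²/27.19 + (29−27.19)²/27.19 + (28−31.63)²/31.63 = 1.4769
df = 2
p-value (upper-tail) = 0.47785
At α=0.05: p ≥ α → fail to reject H₀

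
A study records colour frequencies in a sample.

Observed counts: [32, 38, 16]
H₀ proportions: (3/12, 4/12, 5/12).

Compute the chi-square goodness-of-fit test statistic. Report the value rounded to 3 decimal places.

test statistic = 19.144

n = 86; E_i = n·p_i = [21.50, 28.67, 35.83]
χ² = (32−21.50)²/21.50 + (38−28.67)²/28.67 + (16−35.83)²/35.83 = 19.1442
df = 2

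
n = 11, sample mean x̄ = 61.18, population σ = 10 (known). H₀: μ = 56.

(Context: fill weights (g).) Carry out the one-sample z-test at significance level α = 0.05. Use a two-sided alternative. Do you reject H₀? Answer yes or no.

reject H₀: no

SE = σ/√n = 10/√11 = 3.0151
z = (x̄−μ₀)/SE = (61.18−56)/3.0151 = 1.7180
p-value (two-sided) = 0.08579
At α=0.05: p ≥ α → fail to reject H₀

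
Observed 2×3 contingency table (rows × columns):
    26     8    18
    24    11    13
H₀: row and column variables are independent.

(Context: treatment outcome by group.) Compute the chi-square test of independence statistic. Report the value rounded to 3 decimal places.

test statistic = 1.202

Row totals [52, 48], col totals [50, 19, 31], n=100
χ² = (26−26.00)²/26.00 + (8−9.88)²/9.88 + (18−16.12)²/16.12 + (24−24.00)²/24.00 + (11−9.12)²/9.12 + (13−14.88)²/14.88 = 1.2021
df = 2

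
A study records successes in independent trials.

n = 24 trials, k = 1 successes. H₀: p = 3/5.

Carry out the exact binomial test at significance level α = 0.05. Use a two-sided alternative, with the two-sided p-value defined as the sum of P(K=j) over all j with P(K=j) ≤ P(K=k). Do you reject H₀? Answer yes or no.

Exact binomial: n=24, k=1, p₀=3/5=0.6000
P(X=j) = C(n,j)·p₀^j·(1−p₀)^(n−j); p = Σ P(X=j) over j with P(X=j) ≤ P(X=1)
p-value (two-sided) = 0.00000
At α=0.05: p < α → reject H₀

reject H₀: yes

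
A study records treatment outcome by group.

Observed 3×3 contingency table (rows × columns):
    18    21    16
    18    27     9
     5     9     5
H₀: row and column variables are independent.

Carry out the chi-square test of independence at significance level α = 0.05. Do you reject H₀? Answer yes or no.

reject H₀: no

Row totals [55, 54, 19], col totals [41, 57, 30], n=128
χ² = (18−17.62)²/17.62 + (21−24.49)²/24.49 + (16−12.89)²/12.89 + (18−17.30)²/17.30 + (27−24.05)²/24.05 + (9−12.66)²/12.66 + (5−6.09)²/6.09 + (9−8.46)²/8.46 + (5−4.45)²/4.45 = 2.9990
df = 4
p-value (upper-tail) = 0.55799
At α=0.05: p ≥ α → fail to reject H₀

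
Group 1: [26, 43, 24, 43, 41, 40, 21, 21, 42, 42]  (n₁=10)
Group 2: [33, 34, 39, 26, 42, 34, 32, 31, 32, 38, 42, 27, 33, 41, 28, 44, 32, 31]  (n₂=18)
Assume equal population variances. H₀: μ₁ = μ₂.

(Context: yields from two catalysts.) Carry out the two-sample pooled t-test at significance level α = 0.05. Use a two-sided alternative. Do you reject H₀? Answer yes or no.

x̄₁=34.300, s₁=9.866, n₁=10
x̄₂=34.389, s₂=5.403, n₂=18
s_p² = [9·9.866² + 17·5.403²]/26 = 52.7838
SE = √(s_p²·(1/10+1/18)) = 2.8655
t = (34.300−34.389)/2.8655 = -0.0310
df = 26
p-value (two-sided) = 0.97549
At α=0.05: p ≥ α → fail to reject H₀

reject H₀: no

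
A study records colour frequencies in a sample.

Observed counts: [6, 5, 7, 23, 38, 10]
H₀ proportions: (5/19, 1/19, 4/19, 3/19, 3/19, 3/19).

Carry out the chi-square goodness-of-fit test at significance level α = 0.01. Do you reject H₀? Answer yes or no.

reject H₀: yes

n = 89; E_i = n·p_i = [23.42, 4.68, 18.74, 14.05, 14.05, 14.05]
χ² = (6−23.42)²/23.42 + (5−4.68)²/4.68 + (7−18.74)²/18.74 + (23−14.05)²/14.05 + (38−14.05)²/14.05 + (10−14.05)²/14.05 = 68.0062
df = 5
p-value (upper-tail) = 0.00000
At α=0.01: p < α → reject H₀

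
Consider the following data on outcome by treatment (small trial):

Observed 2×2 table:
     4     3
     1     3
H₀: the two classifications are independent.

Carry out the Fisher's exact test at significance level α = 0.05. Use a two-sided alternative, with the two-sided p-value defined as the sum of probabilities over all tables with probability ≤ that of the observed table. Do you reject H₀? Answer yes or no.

reject H₀: no

Margins: r₁=7, r₂=4, c₁=5, c₂=6, n=11
p_obs = C(7,4)·C(4,1)/C(11,5); sum pmf over tables with pmf ≤ p_obs
p-value (two-sided) = 0.54545
At α=0.05: p ≥ α → fail to reject H₀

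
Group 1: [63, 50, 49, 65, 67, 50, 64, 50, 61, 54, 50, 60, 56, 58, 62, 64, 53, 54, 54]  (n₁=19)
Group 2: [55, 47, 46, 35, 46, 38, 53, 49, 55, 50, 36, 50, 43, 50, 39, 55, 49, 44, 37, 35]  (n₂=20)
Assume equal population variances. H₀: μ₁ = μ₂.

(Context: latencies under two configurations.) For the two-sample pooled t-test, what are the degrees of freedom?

degrees of freedom = 37

df = n₁ + n₂ − 2 = 19 + 20 − 2 = 37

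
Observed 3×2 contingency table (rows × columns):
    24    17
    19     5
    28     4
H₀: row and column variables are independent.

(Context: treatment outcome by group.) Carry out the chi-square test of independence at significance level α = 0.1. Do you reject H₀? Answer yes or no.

Row totals [41, 24, 32], col totals [71, 26], n=97
χ² = (24−30.01)²/30.01 + (17−10.99)²/10.99 + (19−17.57)²/17.57 + (5−6.43)²/6.43 + (28−23.42)²/23.42 + (4−8.58)²/8.58 = 8.2641
df = 2
p-value (upper-tail) = 0.01605
At α=0.1: p < α → reject H₀

reject H₀: yes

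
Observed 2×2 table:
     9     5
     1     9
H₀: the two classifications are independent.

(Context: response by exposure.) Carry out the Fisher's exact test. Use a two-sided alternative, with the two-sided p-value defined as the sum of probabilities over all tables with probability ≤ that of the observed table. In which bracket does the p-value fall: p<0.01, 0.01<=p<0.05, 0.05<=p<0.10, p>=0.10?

Margins: r₁=14, r₂=10, c₁=10, c₂=14, n=24
p_obs = C(14,9)·C(10,1)/C(24,10); sum pmf over tables with pmf ≤ p_obs
p-value (two-sided) = 0.01288
→ bracket: 0.01<=p<0.05

p-value bracket: 0.01<=p<0.05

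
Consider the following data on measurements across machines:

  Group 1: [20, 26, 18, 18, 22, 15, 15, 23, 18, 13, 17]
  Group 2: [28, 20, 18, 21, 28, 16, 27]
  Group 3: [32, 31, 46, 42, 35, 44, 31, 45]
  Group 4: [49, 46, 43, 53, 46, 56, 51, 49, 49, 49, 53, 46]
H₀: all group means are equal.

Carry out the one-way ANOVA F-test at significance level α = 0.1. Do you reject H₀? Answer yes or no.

reject H₀: yes

Group means [18.64, 22.57, 38.25, 49.17], grand mean 33.132
SSB = Σnᵢ(x̄ᵢ−x̄)² = 6386.916; SSW = ΣΣ(x−x̄ᵢ)² = 755.426
MSB = 6386.916/3 = 2128.9719; MSW = 755.426/34 = 22.2184
F = MSB/MSW = 95.8201
df = (3, 34)
p-value (upper-tail) = 0.00000
At α=0.1: p < α → reject H₀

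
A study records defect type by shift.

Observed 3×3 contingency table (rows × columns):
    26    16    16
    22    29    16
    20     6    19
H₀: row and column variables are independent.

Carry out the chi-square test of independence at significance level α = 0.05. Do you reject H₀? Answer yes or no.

reject H₀: yes

Row totals [58, 67, 45], col totals [68, 51, 51], n=170
χ² = (26−23.20)²/23.20 + (16−17.40)²/17.40 + (16−17.40)²/17.40 + (22−26.80)²/26.80 + (29−20.10)²/20.10 + (16−20.10)²/20.10 + (20−18.00)²/18.00 + (6−13.50)²/13.50 + (19−13.50)²/13.50 = 12.8297
df = 4
p-value (upper-tail) = 0.01214
At α=0.05: p < α → reject H₀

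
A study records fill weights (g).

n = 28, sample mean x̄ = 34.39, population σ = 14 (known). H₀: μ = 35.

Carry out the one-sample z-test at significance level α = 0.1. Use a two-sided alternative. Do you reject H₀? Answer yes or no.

reject H₀: no

SE = σ/√n = 14/√28 = 2.6458
z = (x̄−μ₀)/SE = (34.39−35)/2.6458 = -0.2306
p-value (two-sided) = 0.81766
At α=0.1: p ≥ α → fail to reject H₀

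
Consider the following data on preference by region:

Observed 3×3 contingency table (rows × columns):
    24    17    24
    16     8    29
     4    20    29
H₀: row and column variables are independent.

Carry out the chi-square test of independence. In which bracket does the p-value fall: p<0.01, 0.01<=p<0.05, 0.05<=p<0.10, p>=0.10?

Row totals [65, 53, 53], col totals [44, 45, 82], n=171
χ² = (24−16.73)²/16.73 + (17−17.11)²/17.11 + (24−31.17)²/31.17 + (16−13.64)²/13.64 + (8−13.95)²/13.95 + (29−25.42)²/25.42 + (4−13.64)²/13.64 + (20−13.95)²/13.95 + (29−25.42)²/25.42 = 18.2080
df = 4
p-value (upper-tail) = 0.00112
→ bracket: p<0.01

p-value bracket: p<0.01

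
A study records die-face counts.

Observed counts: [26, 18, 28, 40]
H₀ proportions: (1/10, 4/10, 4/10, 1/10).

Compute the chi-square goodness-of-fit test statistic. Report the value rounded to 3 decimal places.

n = 112; E_i = n·p_i = [11.20, 44.80, 44.80, 11.20]
χ² = (26−11.20)²/11.20 + (18−44.80)²/44.80 + (28−44.80)²/44.80 + (40−11.20)²/11.20 = 115.9464
df = 3

test statistic = 115.946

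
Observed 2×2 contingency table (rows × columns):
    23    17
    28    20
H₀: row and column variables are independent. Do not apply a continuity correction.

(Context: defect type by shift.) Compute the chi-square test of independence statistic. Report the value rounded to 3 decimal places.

test statistic = 0.006

Row totals [40, 48], col totals [51, 37], n=88
χ² = (23−23.18)²/23.18 + (17−16.82)²/16.82 + (28−27.82)²/27.82 + (20−20.18)²/20.18 = 0.0062
df = 1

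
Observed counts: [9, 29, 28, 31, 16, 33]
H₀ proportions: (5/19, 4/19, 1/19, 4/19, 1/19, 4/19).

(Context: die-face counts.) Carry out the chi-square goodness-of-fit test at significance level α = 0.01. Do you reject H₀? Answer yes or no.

reject H₀: yes

n = 146; E_i = n·p_i = [38.42, 30.74, 7.68, 30.74, 7.68, 30.74]
χ² = (9−38.42)²/38.42 + (29−30.74)²/30.74 + (28−7.68)²/7.68 + (31−30.74)²/30.74 + (16−7.68)²/7.68 + (33−30.74)²/30.74 = 85.5072
df = 5
p-value (upper-tail) = 0.00000
At α=0.01: p < α → reject H₀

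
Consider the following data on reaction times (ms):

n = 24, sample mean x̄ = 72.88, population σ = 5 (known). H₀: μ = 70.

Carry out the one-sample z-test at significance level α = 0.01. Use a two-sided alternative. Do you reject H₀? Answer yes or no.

reject H₀: yes

SE = σ/√n = 5/√24 = 1.0206
z = (x̄−μ₀)/SE = (72.88−70)/1.0206 = 2.8218
p-value (two-sided) = 0.00478
At α=0.01: p < α → reject H₀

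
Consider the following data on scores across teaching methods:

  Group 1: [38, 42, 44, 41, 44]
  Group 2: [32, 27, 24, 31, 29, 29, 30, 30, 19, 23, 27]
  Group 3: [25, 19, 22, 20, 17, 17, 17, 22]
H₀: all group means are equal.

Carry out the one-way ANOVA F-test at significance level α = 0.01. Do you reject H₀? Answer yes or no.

reject H₀: yes

Group means [41.80, 27.36, 19.88], grand mean 27.875
SSB = Σnᵢ(x̄ᵢ−x̄)² = 1484.405; SSW = ΣΣ(x−x̄ᵢ)² = 240.220
MSB = 1484.405/2 = 742.2023; MSW = 240.220/21 = 11.4391
F = MSB/MSW = 64.8831
df = (2, 21)
p-value (upper-tail) = 0.00000
At α=0.01: p < α → reject H₀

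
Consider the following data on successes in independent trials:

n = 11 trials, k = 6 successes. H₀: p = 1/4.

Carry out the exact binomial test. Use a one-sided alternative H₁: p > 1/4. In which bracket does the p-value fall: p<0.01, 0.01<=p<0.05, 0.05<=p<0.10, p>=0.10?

p-value bracket: 0.01<=p<0.05

Exact binomial: n=11, k=6, p₀=1/4=0.2500
P(X≥6) from Σ C(n,i)·p₀^i·(1−p₀)^(n−i)
p-value (one-sided, H₁ greater) = 0.03433
→ bracket: 0.01<=p<0.05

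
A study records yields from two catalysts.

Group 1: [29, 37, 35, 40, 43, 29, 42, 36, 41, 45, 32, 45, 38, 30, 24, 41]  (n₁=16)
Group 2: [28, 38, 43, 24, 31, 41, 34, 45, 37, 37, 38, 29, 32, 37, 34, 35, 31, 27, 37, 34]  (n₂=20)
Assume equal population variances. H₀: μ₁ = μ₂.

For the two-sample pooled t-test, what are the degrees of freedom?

degrees of freedom = 34

df = n₁ + n₂ − 2 = 16 + 20 − 2 = 34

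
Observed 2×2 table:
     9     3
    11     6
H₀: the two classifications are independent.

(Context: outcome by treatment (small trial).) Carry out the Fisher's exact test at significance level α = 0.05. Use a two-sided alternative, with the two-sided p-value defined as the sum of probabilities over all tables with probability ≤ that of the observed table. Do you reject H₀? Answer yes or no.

reject H₀: no

Margins: r₁=12, r₂=17, c₁=20, c₂=9, n=29
p_obs = C(12,9)·C(17,11)/C(29,20); sum pmf over tables with pmf ≤ p_obs
p-value (two-sided) = 0.69415
At α=0.05: p ≥ α → fail to reject H₀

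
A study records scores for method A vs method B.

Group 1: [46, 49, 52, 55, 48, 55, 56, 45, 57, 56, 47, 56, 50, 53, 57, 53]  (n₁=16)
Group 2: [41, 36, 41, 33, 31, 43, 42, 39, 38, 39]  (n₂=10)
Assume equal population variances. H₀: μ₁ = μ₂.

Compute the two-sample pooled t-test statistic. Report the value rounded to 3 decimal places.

test statistic = 8.497

x̄₁=52.188, s₁=4.135, n₁=16
x̄₂=38.300, s₂=3.917, n₂=10
s_p² = [15·4.135² + 9·3.917²]/24 = 16.4391
SE = √(s_p²·(1/16+1/10)) = 1.6344
t = (52.188−38.300)/1.6344 = 8.4969
df = 24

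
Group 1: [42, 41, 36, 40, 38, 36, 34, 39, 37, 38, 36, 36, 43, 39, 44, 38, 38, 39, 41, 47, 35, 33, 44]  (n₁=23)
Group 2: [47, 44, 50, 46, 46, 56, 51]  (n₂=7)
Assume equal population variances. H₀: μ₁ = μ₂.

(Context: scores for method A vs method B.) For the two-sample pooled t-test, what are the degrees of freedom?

degrees of freedom = 28

df = n₁ + n₂ − 2 = 23 + 7 − 2 = 28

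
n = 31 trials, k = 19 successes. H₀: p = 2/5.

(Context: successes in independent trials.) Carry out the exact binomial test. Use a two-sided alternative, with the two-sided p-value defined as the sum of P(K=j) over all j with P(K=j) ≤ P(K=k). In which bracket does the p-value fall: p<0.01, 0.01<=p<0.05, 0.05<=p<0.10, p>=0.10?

Exact binomial: n=31, k=19, p₀=2/5=0.4000
P(X=j) = C(n,j)·p₀^j·(1−p₀)^(n−j); p = Σ P(X=j) over j with P(X=j) ≤ P(X=19)
p-value (two-sided) = 0.01748
→ bracket: 0.01<=p<0.05

p-value bracket: 0.01<=p<0.05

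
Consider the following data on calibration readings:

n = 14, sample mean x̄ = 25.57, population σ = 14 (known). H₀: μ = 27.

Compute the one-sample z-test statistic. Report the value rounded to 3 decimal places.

SE = σ/√n = 14/√14 = 3.7417
z = (x̄−μ₀)/SE = (25.57−27)/3.7417 = -0.3822

test statistic = -0.382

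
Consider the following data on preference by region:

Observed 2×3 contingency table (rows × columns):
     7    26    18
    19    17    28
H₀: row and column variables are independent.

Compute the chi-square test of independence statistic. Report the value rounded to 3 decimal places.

Row totals [51, 64], col totals [26, 43, 46], n=115
χ² = (7−11.53)²/11.53 + (26−19.07)²/19.07 + (18−20.40)²/20.40 + (19−14.47)²/14.47 + (17−23.93)²/23.93 + (28−25.60)²/25.60 = 8.2317
df = 2

test statistic = 8.232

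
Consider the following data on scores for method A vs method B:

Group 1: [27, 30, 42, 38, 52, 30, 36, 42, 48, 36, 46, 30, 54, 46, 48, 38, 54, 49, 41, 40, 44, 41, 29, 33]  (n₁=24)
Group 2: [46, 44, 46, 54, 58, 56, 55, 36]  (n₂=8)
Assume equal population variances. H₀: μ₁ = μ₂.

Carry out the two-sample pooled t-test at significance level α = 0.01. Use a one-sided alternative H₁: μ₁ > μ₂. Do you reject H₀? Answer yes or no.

reject H₀: no

x̄₁=40.583, s₁=8.113, n₁=24
x̄₂=49.375, s₂=7.577, n₂=8
s_p² = [23·8.113² + 7·7.577²]/30 = 63.8569
SE = √(s_p²·(1/24+1/8)) = 3.2623
t = (40.583−49.375)/3.2623 = -2.6949
df = 30
p-value (one-sided, H₁ greater) = 0.99429
At α=0.01: p ≥ α → fail to reject H₀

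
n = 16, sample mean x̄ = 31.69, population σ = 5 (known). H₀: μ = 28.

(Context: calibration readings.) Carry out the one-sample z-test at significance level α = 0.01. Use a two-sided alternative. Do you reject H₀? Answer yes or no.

SE = σ/√n = 5/√16 = 1.2500
z = (x̄−μ₀)/SE = (31.69−28)/1.2500 = 2.9520
p-value (two-sided) = 0.00316
At α=0.01: p < α → reject H₀

reject H₀: yes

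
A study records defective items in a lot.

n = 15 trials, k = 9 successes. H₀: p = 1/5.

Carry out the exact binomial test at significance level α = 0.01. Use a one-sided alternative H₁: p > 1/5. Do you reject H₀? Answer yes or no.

Exact binomial: n=15, k=9, p₀=1/5=0.2000
P(X≥9) from Σ C(n,i)·p₀^i·(1−p₀)^(n−i)
p-value (one-sided, H₁ greater) = 0.00078
At α=0.01: p < α → reject H₀

reject H₀: yes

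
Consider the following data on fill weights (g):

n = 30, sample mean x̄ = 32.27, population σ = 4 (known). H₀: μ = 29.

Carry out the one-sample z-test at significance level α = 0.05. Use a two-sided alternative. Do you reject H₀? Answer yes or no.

SE = σ/√n = 4/√30 = 0.7303
z = (x̄−μ₀)/SE = (32.27−29)/0.7303 = 4.4776
p-value (two-sided) = 0.00001
At α=0.05: p < α → reject H₀

reject H₀: yes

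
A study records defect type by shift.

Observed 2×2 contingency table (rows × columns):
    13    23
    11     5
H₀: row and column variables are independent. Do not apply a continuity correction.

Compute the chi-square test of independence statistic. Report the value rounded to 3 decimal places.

Row totals [36, 16], col totals [24, 28], n=52
χ² = (13−16.62)²/16.62 + (23−19.38)²/19.38 + (11−7.38)²/7.38 + (5−8.62)²/8.62 = 4.7482
df = 1

test statistic = 4.748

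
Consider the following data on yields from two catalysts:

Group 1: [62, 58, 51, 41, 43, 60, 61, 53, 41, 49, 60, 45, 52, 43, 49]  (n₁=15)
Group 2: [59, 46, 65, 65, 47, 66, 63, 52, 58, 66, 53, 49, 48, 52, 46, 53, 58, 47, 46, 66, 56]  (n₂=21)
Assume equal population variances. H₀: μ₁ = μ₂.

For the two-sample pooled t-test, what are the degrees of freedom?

df = n₁ + n₂ − 2 = 15 + 21 − 2 = 34

degrees of freedom = 34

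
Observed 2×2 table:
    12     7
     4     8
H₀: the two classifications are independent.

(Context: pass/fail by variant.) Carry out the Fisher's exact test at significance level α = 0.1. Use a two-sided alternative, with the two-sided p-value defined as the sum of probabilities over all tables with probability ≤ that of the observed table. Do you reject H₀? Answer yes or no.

reject H₀: no

Margins: r₁=19, r₂=12, c₁=16, c₂=15, n=31
p_obs = C(19,12)·C(12,4)/C(31,16); sum pmf over tables with pmf ≤ p_obs
p-value (two-sided) = 0.14888
At α=0.1: p ≥ α → fail to reject H₀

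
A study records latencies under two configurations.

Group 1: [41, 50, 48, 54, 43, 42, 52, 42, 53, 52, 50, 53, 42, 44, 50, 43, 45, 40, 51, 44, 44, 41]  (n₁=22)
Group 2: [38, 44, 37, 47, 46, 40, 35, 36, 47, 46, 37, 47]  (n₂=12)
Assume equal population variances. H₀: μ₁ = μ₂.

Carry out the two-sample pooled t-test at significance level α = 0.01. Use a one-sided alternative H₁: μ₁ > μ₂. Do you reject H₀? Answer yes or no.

reject H₀: yes

x̄₁=46.545, s₁=4.728, n₁=22
x̄₂=41.667, s₂=4.905, n₂=12
s_p² = [21·4.728² + 11·4.905²]/32 = 22.9413
SE = √(s_p²·(1/22+1/12)) = 1.7189
t = (46.545−41.667)/1.7189 = 2.8383
df = 32
p-value (one-sided, H₁ greater) = 0.00391
At α=0.01: p < α → reject H₀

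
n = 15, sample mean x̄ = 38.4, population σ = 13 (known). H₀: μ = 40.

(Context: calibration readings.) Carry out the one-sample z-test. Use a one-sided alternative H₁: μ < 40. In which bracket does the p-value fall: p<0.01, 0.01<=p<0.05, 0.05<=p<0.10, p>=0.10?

p-value bracket: p>=0.10

SE = σ/√n = 13/√15 = 3.3566
z = (x̄−μ₀)/SE = (38.4−40)/3.3566 = -0.4767
p-value (one-sided, H₁ less) = 0.31680
→ bracket: p>=0.10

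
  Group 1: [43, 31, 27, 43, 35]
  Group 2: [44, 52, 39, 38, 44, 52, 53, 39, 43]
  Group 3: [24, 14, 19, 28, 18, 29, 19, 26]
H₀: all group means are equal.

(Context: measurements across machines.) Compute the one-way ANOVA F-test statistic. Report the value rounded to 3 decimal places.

Group means [35.80, 44.89, 22.12], grand mean 34.545
SSB = Σnᵢ(x̄ᵢ−x̄)² = 2204.891; SSW = ΣΣ(x−x̄ᵢ)² = 696.564
MSB = 2204.891/2 = 1102.4453; MSW = 696.564/19 = 36.6613
F = MSB/MSW = 30.0711
df = (2, 19)

test statistic = 30.071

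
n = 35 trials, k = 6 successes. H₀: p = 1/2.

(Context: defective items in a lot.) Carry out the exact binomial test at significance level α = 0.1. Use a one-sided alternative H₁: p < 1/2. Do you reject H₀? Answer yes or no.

Exact binomial: n=35, k=6, p₀=1/2=0.5000
P(X≤6) from Σ C(n,i)·p₀^i·(1−p₀)^(n−i)
p-value (one-sided, H₁ less) = 0.00006
At α=0.1: p < α → reject H₀

reject H₀: yes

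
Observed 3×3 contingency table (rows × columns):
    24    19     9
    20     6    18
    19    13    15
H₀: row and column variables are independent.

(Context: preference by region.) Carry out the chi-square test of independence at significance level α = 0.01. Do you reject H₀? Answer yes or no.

reject H₀: no

Row totals [52, 44, 47], col totals [63, 38, 42], n=143
χ² = (24−22.91)²/22.91 + (19−13.82)²/13.82 + (9−15.27)²/15.27 + (20−19.38)²/19.38 + (6−11.69)²/11.69 + (18−12.92)²/12.92 + (19−20.71)²/20.71 + (13−12.49)²/12.49 + (15−13.80)²/13.80 = 9.6218
df = 4
p-value (upper-tail) = 0.04730
At α=0.01: p ≥ α → fail to reject H₀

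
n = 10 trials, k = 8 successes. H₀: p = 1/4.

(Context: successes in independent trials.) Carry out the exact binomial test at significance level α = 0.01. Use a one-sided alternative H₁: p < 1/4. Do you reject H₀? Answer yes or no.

reject H₀: no

Exact binomial: n=10, k=8, p₀=1/4=0.2500
P(X≤8) from Σ C(n,i)·p₀^i·(1−p₀)^(n−i)
p-value (one-sided, H₁ less) = 0.99997
At α=0.01: p ≥ α → fail to reject H₀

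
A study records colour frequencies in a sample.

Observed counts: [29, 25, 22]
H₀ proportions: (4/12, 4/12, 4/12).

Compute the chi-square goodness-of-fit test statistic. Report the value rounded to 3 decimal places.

test statistic = 0.974

n = 76; E_i = n·p_i = [25.33, 25.33, 25.33]
χ² = (29−25.33)²/25.33 + (25−25.33)²/25.33 + (22−25.33)²/25.33 = 0.9737
df = 2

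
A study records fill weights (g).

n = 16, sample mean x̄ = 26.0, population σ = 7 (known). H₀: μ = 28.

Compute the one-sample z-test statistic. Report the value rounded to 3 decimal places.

test statistic = -1.143

SE = σ/√n = 7/√16 = 1.7500
z = (x̄−μ₀)/SE = (26.0−28)/1.7500 = -1.1429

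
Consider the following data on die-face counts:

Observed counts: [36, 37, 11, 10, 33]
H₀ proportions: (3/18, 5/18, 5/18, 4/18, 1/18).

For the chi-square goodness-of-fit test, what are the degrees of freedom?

degrees of freedom = 4

df = k − 1 = 5 − 1 = 4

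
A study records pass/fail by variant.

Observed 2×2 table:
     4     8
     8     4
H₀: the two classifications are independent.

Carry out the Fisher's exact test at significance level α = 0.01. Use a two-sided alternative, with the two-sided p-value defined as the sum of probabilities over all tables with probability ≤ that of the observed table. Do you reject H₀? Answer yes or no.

reject H₀: no

Margins: r₁=12, r₂=12, c₁=12, c₂=12, n=24
p_obs = C(12,4)·C(12,8)/C(24,12); sum pmf over tables with pmf ≤ p_obs
p-value (two-sided) = 0.22035
At α=0.01: p ≥ α → fail to reject H₀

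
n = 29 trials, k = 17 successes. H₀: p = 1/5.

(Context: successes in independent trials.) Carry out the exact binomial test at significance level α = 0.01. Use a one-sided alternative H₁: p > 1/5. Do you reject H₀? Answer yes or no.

Exact binomial: n=29, k=17, p₀=1/5=0.2000
P(X≥17) from Σ C(n,i)·p₀^i·(1−p₀)^(n−i)
p-value (one-sided, H₁ greater) = 0.00001
At α=0.01: p < α → reject H₀

reject H₀: yes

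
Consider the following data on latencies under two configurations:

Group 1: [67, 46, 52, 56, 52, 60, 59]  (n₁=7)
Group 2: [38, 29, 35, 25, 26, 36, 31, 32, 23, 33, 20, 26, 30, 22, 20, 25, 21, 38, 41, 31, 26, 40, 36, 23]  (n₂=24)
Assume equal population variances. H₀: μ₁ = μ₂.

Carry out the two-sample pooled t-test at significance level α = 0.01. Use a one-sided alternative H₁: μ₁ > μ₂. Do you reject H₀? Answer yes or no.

reject H₀: yes

x̄₁=56.000, s₁=6.807, n₁=7
x̄₂=29.458, s₂=6.580, n₂=24
s_p² = [6·6.807² + 23·6.580²]/29 = 43.9296
SE = √(s_p²·(1/7+1/24)) = 2.8471
t = (56.000−29.458)/2.8471 = 9.3223
df = 29
p-value (one-sided, H₁ greater) = 0.00000
At α=0.01: p < α → reject H₀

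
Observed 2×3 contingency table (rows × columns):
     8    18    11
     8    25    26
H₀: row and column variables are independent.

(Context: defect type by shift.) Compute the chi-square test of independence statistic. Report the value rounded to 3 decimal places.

Row totals [37, 59], col totals [16, 43, 37], n=96
χ² = (8−6.17)²/6.17 + (18−16.57)²/16.57 + (11−14.26)²/14.26 + (8−9.83)²/9.83 + (25−26.43)²/26.43 + (26−22.74)²/22.74 = 2.2997
df = 2

test statistic = 2.300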